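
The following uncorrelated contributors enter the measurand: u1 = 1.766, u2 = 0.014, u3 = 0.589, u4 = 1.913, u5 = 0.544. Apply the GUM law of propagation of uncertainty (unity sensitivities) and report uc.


uc = sqrt(1.766^2 + 0.014^2 + 0.589^2 + 1.913^2 + 0.544^2)
uc = sqrt(7.421378)
uc = 2.7242

2.7242


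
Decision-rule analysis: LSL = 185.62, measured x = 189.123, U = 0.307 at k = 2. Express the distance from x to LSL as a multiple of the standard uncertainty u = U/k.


u = U / k = 0.307 / 2 = 0.1535
margin = |LSL - x| = |185.62 - 189.123| = 3.503
z = margin / u = 3.503 / 0.1535
z = 22.8208

22.8208


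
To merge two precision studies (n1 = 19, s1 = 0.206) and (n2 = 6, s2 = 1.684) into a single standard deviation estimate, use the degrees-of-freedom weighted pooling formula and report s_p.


s_p = sqrt(((n1-1)*s1^2 + (n2-1)*s2^2) / (n1+n2-2))
numerator = (19-1)*0.206^2 + (6-1)*1.684^2 = 0.763848 + 14.17928 = 14.943128
denominator = 19 + 6 - 2 = 23
s_p^2 = 14.943128 / 23 = 0.64970122
s_p = sqrt(0.64970122) = 0.8060

0.8060


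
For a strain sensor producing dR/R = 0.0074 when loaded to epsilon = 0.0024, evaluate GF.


GF = (dR/R) / epsilon
= 0.0074 / 0.0024
= 3.0833

3.0833


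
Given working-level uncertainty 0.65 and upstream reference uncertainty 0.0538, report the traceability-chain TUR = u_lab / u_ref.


TUR = u_lab / u_ref
= 0.65 / 0.0538
= 12.0818

12.0818


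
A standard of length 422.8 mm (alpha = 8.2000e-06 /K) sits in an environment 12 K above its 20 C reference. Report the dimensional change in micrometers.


dL = L * alpha * dT
= 422.8 * 8.2000e-06 * 12
= 0.0416035 mm
dL_um = 0.0416035 * 1000 = 41.6035 um

41.6035


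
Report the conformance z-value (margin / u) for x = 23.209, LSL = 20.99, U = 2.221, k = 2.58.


u = U / k = 2.221 / 2.58 = 0.86085271
margin = |LSL - x| = |20.99 - 23.209| = 2.219
z = margin / u = 2.219 / 0.86085271
z = 2.5777

2.5777


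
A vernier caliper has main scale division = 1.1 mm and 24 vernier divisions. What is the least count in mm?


LC = MSD / n_div
= 1.1 / 24
= 0.0458

0.0458


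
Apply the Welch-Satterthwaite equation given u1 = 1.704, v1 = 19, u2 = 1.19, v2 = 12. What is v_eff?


uc = sqrt(u1^2 + u2^2) = sqrt(1.704^2 + 1.19^2) = 2.0783926
v_eff = uc^4 / (u1^4/v1 + u2^4/v2)
= 2.0783926^4 / (1.704^4/19 + 1.19^4/12)
= 18.659945 / 0.6108477
v_eff = 30.5476

30.5476


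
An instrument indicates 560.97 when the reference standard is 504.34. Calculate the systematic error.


Systematic error = measured - true
= 560.97 - 504.34
= 56.6300

56.6300


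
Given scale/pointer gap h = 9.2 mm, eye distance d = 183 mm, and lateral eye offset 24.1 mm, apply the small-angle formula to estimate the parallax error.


error = h * offset / d
= 9.2 * 24.1 / 183
= 1.2116

1.2116


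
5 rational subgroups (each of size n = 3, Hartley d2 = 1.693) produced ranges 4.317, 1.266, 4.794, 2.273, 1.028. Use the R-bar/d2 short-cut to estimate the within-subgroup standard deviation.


R_bar = (4.317 + 1.266 + 4.794 + 2.273 + 1.028) / 5
R_bar = 13.678 / 5 = 2.7356
sigma_hat = R_bar / d2 = 2.7356 / 1.693 = 1.6158

1.6158


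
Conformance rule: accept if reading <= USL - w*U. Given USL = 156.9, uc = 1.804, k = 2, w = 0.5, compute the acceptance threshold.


U = k * uc = 2 * 1.804 = 3.608
guard band g = w * U = 0.5 * 3.608 = 1.804
AL = USL - g = 156.9 - 1.804
AL = 155.0960

155.0960


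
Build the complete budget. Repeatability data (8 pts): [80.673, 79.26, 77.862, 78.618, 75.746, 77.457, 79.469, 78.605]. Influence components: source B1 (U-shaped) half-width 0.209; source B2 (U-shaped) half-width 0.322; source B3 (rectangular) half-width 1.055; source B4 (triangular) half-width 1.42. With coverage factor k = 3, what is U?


mean = (80.673 + 79.26 + 77.862 + 78.618 + 75.746 + 77.457 + 79.469 + 78.605) / 8 = 78.46125
s = sqrt(sum((x - mean)^2)/(n-1)) = 1.4799052
u_A = s / sqrt(n) = 1.4799052 / sqrt(8) = 0.5232255
u_B1 = 0.209 / sqrt(2) = 0.14778532
u_B2 = 0.322 / sqrt(2) = 0.22768838
u_B3 = 1.055 / sqrt(3) = 0.60910453
u_B4 = 1.42 / sqrt(6) = 0.57971257
uc = sqrt(0.5232255^2 + 0.14778532^2 + 0.22768838^2 + 0.60910453^2 + 0.57971257^2) = 1.0268994
U = k * uc = 3 * 1.0268994
U = 3.0807

3.0807


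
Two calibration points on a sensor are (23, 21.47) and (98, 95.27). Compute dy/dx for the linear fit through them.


slope = (y2 - y1) / (x2 - x1)
= (95.27 - 21.47) / (98 - 23)
= 73.8000 / 75
= 0.9840

0.9840


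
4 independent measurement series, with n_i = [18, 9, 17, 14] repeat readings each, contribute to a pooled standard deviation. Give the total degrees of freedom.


nu = sum_i (n_i - 1)
nu = ((18 - 1) + (9 - 1) + (17 - 1) + (14 - 1))
nu = 17 + 8 + 16 + 13
nu = 54

54


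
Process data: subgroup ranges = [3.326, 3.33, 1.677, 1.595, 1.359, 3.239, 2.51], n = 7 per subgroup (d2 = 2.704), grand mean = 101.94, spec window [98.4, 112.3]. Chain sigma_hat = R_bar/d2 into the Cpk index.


R_bar = (3.326 + 3.33 + 1.677 + 1.595 + 1.359 + 3.239 + 2.51) / 7 = 2.4337143
sigma = R_bar / d2 = 2.4337143 / 2.704 = 0.90004227
Cp = (USL - LSL)/(6*sigma) = (112.3 - 98.4)/(6*0.90004227) = 2.5740
Cpu = (112.3 - 101.94)/(3*0.90004227) = 3.8369
Cpl = (101.94 - 98.4)/(3*0.90004227) = 1.3110
Cpk = min(Cpu, Cpl) = 1.3110

1.3110


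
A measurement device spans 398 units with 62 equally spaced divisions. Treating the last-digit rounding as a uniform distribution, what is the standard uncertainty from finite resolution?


resolution = range / divisions
resolution = 398 / 62 = 6.4193548
u_res = resolution / (2*sqrt(3))
u_res = 6.4193548 / 3.4641016
u_res = 1.8531

1.8531


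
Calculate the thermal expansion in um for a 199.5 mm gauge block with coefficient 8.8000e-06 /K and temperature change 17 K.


dL = L * alpha * dT
= 199.5 * 8.8000e-06 * 17
= 0.0298452 mm
dL_um = 0.0298452 * 1000 = 29.8452 um

29.8452


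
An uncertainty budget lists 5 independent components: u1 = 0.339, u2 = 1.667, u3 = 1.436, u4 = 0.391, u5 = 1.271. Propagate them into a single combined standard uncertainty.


uc = sqrt(0.339^2 + 1.667^2 + 1.436^2 + 0.391^2 + 1.271^2)
uc = sqrt(6.724228)
uc = 2.5931

2.5931


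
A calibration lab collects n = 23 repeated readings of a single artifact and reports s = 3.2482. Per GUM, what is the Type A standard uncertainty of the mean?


u_A = s / sqrt(n)
u_A = 3.2482 / sqrt(23)
u_A = 3.2482 / 4.7958315
u_A = 0.6773

0.6773


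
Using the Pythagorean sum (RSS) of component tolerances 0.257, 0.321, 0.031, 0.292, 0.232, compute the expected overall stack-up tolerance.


RSS = sqrt(0.257^2 + 0.321^2 + 0.031^2 + 0.292^2 + 0.232^2)
= sqrt(0.309139)
= 0.5560

0.5560


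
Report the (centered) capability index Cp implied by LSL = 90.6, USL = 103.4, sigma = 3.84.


Cp = (USL - LSL) / (6 * sigma)
= (103.4 - 90.6) / (6 * 3.84)
= 12.8000 / 23.0400
= 0.5556

0.5556


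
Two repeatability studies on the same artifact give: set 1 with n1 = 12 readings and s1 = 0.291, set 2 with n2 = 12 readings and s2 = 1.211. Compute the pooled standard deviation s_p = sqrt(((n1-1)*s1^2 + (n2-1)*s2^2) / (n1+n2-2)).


s_p = sqrt(((n1-1)*s1^2 + (n2-1)*s2^2) / (n1+n2-2))
numerator = (12-1)*0.291^2 + (12-1)*1.211^2 = 0.931491 + 16.131731 = 17.063222
denominator = 12 + 12 - 2 = 22
s_p^2 = 17.063222 / 22 = 0.775601
s_p = sqrt(0.775601) = 0.8807

0.8807


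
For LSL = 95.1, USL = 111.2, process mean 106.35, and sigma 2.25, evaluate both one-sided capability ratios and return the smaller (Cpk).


Cpu = (USL - mean) / (3*sigma) = (111.2 - 106.35) / (3*2.25) = 0.7185
Cpl = (mean - LSL) / (3*sigma) = (106.35 - 95.1) / (3*2.25) = 1.6667
Cpk = min(Cpu, Cpl) = 0.7185

0.7185


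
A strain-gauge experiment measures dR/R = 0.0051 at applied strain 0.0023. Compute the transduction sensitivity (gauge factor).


GF = (dR/R) / epsilon
= 0.0051 / 0.0023
= 2.2174

2.2174


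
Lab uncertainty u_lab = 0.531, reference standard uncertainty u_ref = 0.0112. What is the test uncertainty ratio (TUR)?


TUR = u_lab / u_ref
= 0.531 / 0.0112
= 47.4107

47.4107


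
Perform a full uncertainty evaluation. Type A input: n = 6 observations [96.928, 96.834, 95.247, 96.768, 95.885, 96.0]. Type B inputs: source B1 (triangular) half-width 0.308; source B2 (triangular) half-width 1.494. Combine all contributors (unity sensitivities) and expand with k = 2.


mean = (96.928 + 96.834 + 95.247 + 96.768 + 95.885 + 96.0) / 6 = 96.277
s = sqrt(sum((x - mean)^2)/(n-1)) = 0.67326429
u_A = s / sqrt(n) = 0.67326429 / sqrt(6) = 0.274859
u_B1 = 0.308 / sqrt(6) = 0.12574047
u_B2 = 1.494 / sqrt(6) = 0.60992295
uc = sqrt(0.274859^2 + 0.12574047^2 + 0.60992295^2) = 0.68070856
U = k * uc = 2 * 0.68070856
U = 1.3614

1.3614


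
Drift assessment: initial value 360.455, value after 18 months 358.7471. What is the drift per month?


rate = (v2 - v1) / months
= (358.7471 - 360.455) / 18
= -1.7079 / 18
= -0.0949

-0.0949


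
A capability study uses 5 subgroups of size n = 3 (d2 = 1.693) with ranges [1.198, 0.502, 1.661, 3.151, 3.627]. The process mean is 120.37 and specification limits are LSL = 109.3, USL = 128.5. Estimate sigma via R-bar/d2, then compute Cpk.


R_bar = (1.198 + 0.502 + 1.661 + 3.151 + 3.627) / 5 = 2.0278
sigma = R_bar / d2 = 2.0278 / 1.693 = 1.1977555
Cp = (USL - LSL)/(6*sigma) = (128.5 - 109.3)/(6*1.1977555) = 2.6717
Cpu = (128.5 - 120.37)/(3*1.1977555) = 2.2626
Cpl = (120.37 - 109.3)/(3*1.1977555) = 3.0808
Cpk = min(Cpu, Cpl) = 2.2626

2.2626


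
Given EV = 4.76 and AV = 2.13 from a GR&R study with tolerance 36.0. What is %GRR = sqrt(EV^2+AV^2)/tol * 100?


GRR = sqrt(EV^2 + AV^2) = sqrt(4.76^2 + 2.13^2) = 5.2148346
%GRR = GRR / tol * 100 = 5.2148346 / 36.0 * 100
%GRR = 14.4857

14.4857


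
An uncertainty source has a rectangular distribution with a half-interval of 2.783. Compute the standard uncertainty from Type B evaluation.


u_B = half_width / sqrt(3)
u_B = 2.783 / 1.7320508
u_B = 1.6068

1.6068


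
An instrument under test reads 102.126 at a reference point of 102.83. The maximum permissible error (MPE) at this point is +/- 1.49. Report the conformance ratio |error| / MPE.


e = indication - reference = 102.126 - 102.83 = -0.7040
|e| = 0.7040
ratio = |e| / MPE = 0.7040 / 1.49
ratio = 0.4725

0.4725


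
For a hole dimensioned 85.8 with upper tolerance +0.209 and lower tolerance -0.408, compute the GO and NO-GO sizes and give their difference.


GO = nominal - lower_tol (smallest hole = maximum material condition)
GO = 85.8 - 0.408 = 85.392
NO-GO = nominal + upper_tol (largest hole = least material condition)
NO-GO = 85.8 + 0.209 = 86.009
spread = NO-GO - GO = 86.009 - 85.392 = 0.6170

0.6170


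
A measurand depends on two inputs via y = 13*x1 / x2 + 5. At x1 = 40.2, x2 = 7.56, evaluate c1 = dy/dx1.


y = 13*x1 / x2 + 5
dy/dx1 = 13/x2
Evaluate at x2 = 7.56: c1 = 13 / 7.56
c1 = 1.7196

1.7196


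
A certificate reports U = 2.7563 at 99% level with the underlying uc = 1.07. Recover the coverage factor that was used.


k = U / uc
k = 2.7563 / 1.07
k = 2.576

2.576


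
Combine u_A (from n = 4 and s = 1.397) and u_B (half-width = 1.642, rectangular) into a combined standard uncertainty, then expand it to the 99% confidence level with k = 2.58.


u_A = s / sqrt(n) = 1.397 / sqrt(4) = 0.6985
u_B = half_width / sqrt(3) = 1.642 / sqrt(3) = 0.94800914
uc = sqrt(u_A^2 + u_B^2) = sqrt(0.6985^2 + 0.94800914^2) = 1.1775498
U = k * uc = 2.58 * 1.1775498
U = 3.0381

3.0381


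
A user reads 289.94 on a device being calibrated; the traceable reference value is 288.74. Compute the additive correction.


Correction = standard - reading
= 288.74 - 289.94
= -1.2000

-1.2000


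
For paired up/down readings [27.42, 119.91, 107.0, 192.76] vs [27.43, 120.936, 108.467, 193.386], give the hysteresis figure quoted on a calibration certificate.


|27.42 - 27.43| = 0.0100
|119.91 - 120.936| = 1.0260
|107.0 - 108.467| = 1.4670
|192.76 - 193.386| = 0.6260
hysteresis = max(diffs) = 1.4670

1.4670


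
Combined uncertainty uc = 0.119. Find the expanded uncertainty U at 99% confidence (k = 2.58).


U = k * uc
U = 2.58 * 0.119
U = 0.3070

0.3070


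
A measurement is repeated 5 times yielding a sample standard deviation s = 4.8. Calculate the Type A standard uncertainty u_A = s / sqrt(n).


u_A = s / sqrt(n)
u_A = 4.8 / sqrt(5)
u_A = 4.8 / 2.236068
u_A = 2.1466

2.1466


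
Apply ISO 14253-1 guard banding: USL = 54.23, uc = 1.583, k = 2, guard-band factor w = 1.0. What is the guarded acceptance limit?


U = k * uc = 2 * 1.583 = 3.166
guard band g = w * U = 1.0 * 3.166 = 3.166
AL = USL - g = 54.23 - 3.166
AL = 51.0640

51.0640


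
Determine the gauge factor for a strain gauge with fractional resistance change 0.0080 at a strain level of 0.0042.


GF = (dR/R) / epsilon
= 0.0080 / 0.0042
= 1.9048

1.9048


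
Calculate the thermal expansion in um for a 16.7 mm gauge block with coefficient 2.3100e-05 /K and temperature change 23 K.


dL = L * alpha * dT
= 16.7 * 2.3100e-05 * 23
= 0.0088727 mm
dL_um = 0.0088727 * 1000 = 8.8727 um

8.8727


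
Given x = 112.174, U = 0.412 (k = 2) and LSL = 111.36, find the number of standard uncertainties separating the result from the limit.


u = U / k = 0.412 / 2 = 0.206
margin = |LSL - x| = |111.36 - 112.174| = 0.814
z = margin / u = 0.814 / 0.206
z = 3.9515

3.9515


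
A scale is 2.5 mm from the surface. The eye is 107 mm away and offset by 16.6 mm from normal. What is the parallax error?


error = h * offset / d
= 2.5 * 16.6 / 107
= 0.3879

0.3879


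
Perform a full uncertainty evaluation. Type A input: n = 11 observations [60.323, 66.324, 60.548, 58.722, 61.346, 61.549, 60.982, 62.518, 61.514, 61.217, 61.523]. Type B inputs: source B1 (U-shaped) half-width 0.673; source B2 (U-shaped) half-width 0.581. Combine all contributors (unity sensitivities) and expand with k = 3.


mean = (60.323 + 66.324 + 60.548 + 58.722 + 61.346 + 61.549 + 60.982 + 62.518 + 61.514 + 61.217 + 61.523) / 11 = 61.506
s = sqrt(sum((x - mean)^2)/(n-1)) = 1.8625541
u_A = s / sqrt(n) = 1.8625541 / sqrt(11) = 0.56158119
u_B1 = 0.673 / sqrt(2) = 0.47588286
u_B2 = 0.581 / sqrt(2) = 0.41082904
uc = sqrt(0.56158119^2 + 0.47588286^2 + 0.41082904^2) = 0.84298187
U = k * uc = 3 * 0.84298187
U = 2.5289

2.5289


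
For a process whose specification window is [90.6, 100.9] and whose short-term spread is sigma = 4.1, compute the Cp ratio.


Cp = (USL - LSL) / (6 * sigma)
= (100.9 - 90.6) / (6 * 4.1)
= 10.3000 / 24.6000
= 0.4187

0.4187


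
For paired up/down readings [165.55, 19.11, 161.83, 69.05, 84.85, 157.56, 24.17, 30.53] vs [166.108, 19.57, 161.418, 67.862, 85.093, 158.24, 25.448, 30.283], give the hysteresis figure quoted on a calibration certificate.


|165.55 - 166.108| = 0.5580
|19.11 - 19.57| = 0.4600
|161.83 - 161.418| = 0.4120
|69.05 - 67.862| = 1.1880
|84.85 - 85.093| = 0.2430
|157.56 - 158.24| = 0.6800
|24.17 - 25.448| = 1.2780
|30.53 - 30.283| = 0.2470
hysteresis = max(diffs) = 1.2780

1.2780


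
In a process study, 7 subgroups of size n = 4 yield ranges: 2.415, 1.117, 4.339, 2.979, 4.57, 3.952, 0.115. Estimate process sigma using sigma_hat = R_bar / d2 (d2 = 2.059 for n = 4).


R_bar = (2.415 + 1.117 + 4.339 + 2.979 + 4.57 + 3.952 + 0.115) / 7
R_bar = 19.487 / 7 = 2.7838571
sigma_hat = R_bar / d2 = 2.7838571 / 2.059 = 1.3520

1.3520


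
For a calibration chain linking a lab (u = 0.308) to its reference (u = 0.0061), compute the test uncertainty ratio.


TUR = u_lab / u_ref
= 0.308 / 0.0061
= 50.4918

50.4918


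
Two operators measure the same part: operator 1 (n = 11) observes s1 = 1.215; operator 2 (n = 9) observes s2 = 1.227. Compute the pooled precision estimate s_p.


s_p = sqrt(((n1-1)*s1^2 + (n2-1)*s2^2) / (n1+n2-2))
numerator = (11-1)*1.215^2 + (9-1)*1.227^2 = 14.76225 + 12.044232 = 26.806482
denominator = 11 + 9 - 2 = 18
s_p^2 = 26.806482 / 18 = 1.489249
s_p = sqrt(1.489249) = 1.2203

1.2203


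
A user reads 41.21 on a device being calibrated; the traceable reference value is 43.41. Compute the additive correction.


Correction = standard - reading
= 43.41 - 41.21
= 2.2000

2.2000


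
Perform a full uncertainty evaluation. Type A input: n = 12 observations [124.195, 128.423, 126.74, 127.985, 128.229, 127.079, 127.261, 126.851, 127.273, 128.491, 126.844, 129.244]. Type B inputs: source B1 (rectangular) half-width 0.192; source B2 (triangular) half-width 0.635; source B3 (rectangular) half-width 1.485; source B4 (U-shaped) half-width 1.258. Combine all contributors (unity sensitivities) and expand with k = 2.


mean = (124.195 + 128.423 + 126.74 + 127.985 + 128.229 + 127.079 + 127.261 + 126.851 + 127.273 + 128.491 + 126.844 + 129.244) / 12 = 127.3845833
s = sqrt(sum((x - mean)^2)/(n-1)) = 1.2834759
u_A = s / sqrt(n) = 1.2834759 / sqrt(12) = 0.37050758
u_B1 = 0.192 / sqrt(3) = 0.11085125
u_B2 = 0.635 / sqrt(6) = 0.25923766
u_B3 = 1.485 / sqrt(3) = 0.85736515
u_B4 = 1.258 / sqrt(2) = 0.88954033
uc = sqrt(0.37050758^2 + 0.11085125^2 + 0.25923766^2 + 0.85736515^2 + 0.88954033^2) = 1.3202746
U = k * uc = 2 * 1.3202746
U = 2.6405

2.6405


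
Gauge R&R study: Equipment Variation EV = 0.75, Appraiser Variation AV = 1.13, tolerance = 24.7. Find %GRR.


GRR = sqrt(EV^2 + AV^2) = sqrt(0.75^2 + 1.13^2) = 1.3562448
%GRR = GRR / tol * 100 = 1.3562448 / 24.7 * 100
%GRR = 5.4909

5.4909


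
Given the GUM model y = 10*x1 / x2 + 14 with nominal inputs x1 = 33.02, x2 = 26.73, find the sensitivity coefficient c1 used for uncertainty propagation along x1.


y = 10*x1 / x2 + 14
dy/dx1 = 10/x2
Evaluate at x2 = 26.73: c1 = 10 / 26.73
c1 = 0.3741

0.3741


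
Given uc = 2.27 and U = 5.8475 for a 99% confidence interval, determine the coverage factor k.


k = U / uc
k = 5.8475 / 2.27
k = 2.576

2.576


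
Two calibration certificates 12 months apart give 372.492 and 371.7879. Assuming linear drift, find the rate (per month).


rate = (v2 - v1) / months
= (371.7879 - 372.492) / 12
= -0.7041 / 12
= -0.0587

-0.0587


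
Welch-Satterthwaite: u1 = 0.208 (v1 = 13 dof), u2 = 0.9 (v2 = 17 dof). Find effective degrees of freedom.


uc = sqrt(u1^2 + u2^2) = sqrt(0.208^2 + 0.9^2) = 0.9237229
v_eff = uc^4 / (u1^4/v1 + u2^4/v2)
= 0.9237229^4 / (0.208^4/13 + 0.9^4/17)
= 0.72805945 / 0.0387381
v_eff = 18.7944

18.7944


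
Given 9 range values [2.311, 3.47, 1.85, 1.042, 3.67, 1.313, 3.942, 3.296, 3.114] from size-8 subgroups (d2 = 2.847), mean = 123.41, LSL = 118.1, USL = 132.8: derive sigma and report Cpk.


R_bar = (2.311 + 3.47 + 1.85 + 1.042 + 3.67 + 1.313 + 3.942 + 3.296 + 3.114) / 9 = 2.6675556
sigma = R_bar / d2 = 2.6675556 / 2.847 = 0.93697071
Cp = (USL - LSL)/(6*sigma) = (132.8 - 118.1)/(6*0.93697071) = 2.6148
Cpu = (132.8 - 123.41)/(3*0.93697071) = 3.3406
Cpl = (123.41 - 118.1)/(3*0.93697071) = 1.8891
Cpk = min(Cpu, Cpl) = 1.8891

1.8891


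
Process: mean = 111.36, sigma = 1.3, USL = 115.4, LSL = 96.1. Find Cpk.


Cpu = (USL - mean) / (3*sigma) = (115.4 - 111.36) / (3*1.3) = 1.0359
Cpl = (mean - LSL) / (3*sigma) = (111.36 - 96.1) / (3*1.3) = 3.9128
Cpk = min(Cpu, Cpl) = 1.0359

1.0359


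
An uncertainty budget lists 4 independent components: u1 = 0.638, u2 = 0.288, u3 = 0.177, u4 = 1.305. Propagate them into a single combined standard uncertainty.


uc = sqrt(0.638^2 + 0.288^2 + 0.177^2 + 1.305^2)
uc = sqrt(2.224342)
uc = 1.4914

1.4914


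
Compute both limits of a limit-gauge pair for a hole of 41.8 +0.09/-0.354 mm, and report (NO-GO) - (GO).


GO = nominal - lower_tol (smallest hole = maximum material condition)
GO = 41.8 - 0.354 = 41.446
NO-GO = nominal + upper_tol (largest hole = least material condition)
NO-GO = 41.8 + 0.09 = 41.89
spread = NO-GO - GO = 41.89 - 41.446 = 0.4440

0.4440


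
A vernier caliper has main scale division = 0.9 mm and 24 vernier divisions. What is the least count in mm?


LC = MSD / n_div
= 0.9 / 24
= 0.0375

0.0375


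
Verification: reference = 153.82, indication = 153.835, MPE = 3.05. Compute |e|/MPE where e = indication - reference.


e = indication - reference = 153.835 - 153.82 = 0.0150
|e| = 0.0150
ratio = |e| / MPE = 0.0150 / 3.05
ratio = 0.0049

0.0049


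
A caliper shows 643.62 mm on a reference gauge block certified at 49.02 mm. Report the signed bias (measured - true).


Systematic error = measured - true
= 643.62 - 49.02
= 594.6000

594.6000


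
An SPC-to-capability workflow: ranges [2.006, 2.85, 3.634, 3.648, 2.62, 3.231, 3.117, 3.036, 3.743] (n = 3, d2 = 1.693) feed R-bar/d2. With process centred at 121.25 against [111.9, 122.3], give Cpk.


R_bar = (2.006 + 2.85 + 3.634 + 3.648 + 2.62 + 3.231 + 3.117 + 3.036 + 3.743) / 9 = 3.0983333
sigma = R_bar / d2 = 3.0983333 / 1.693 = 1.8300846
Cp = (USL - LSL)/(6*sigma) = (122.3 - 111.9)/(6*1.8300846) = 0.9471
Cpu = (122.3 - 121.25)/(3*1.8300846) = 0.1912
Cpl = (121.25 - 111.9)/(3*1.8300846) = 1.7030
Cpk = min(Cpu, Cpl) = 0.1912

0.1912


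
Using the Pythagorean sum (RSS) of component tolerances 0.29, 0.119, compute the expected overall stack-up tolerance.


RSS = sqrt(0.29^2 + 0.119^2)
= sqrt(0.098261)
= 0.3135

0.3135


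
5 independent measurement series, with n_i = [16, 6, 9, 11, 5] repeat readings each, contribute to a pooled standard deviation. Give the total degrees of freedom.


nu = sum_i (n_i - 1)
nu = ((16 - 1) + (6 - 1) + (9 - 1) + (11 - 1) + (5 - 1))
nu = 15 + 5 + 8 + 10 + 4
nu = 42

42


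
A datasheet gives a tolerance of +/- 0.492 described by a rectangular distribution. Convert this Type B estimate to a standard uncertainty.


u_B = half_width / sqrt(3)
u_B = 0.492 / 1.7320508
u_B = 0.2841

0.2841


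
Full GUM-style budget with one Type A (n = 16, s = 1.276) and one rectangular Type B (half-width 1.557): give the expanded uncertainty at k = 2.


u_A = s / sqrt(n) = 1.276 / sqrt(16) = 0.319
u_B = half_width / sqrt(3) = 1.557 / sqrt(3) = 0.89893437
uc = sqrt(u_A^2 + u_B^2) = sqrt(0.319^2 + 0.89893437^2) = 0.95385743
U = k * uc = 2 * 0.95385743
U = 1.9077

1.9077


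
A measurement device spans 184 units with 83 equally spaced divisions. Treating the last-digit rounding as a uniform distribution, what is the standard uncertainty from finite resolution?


resolution = range / divisions
resolution = 184 / 83 = 2.2168675
u_res = resolution / (2*sqrt(3))
u_res = 2.2168675 / 3.4641016
u_res = 0.6400

0.6400


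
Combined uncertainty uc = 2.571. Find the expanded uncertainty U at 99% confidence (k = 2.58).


U = k * uc
U = 2.58 * 2.571
U = 6.6332

6.6332


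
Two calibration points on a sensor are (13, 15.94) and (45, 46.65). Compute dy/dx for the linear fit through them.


slope = (y2 - y1) / (x2 - x1)
= (46.65 - 15.94) / (45 - 13)
= 30.7100 / 32
= 0.9597

0.9597


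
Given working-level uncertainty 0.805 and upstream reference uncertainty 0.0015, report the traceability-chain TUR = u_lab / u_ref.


TUR = u_lab / u_ref
= 0.805 / 0.0015
= 536.6667

536.6667


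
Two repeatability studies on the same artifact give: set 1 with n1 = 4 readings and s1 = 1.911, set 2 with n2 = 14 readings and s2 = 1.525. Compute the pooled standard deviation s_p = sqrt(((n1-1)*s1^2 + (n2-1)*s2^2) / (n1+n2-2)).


s_p = sqrt(((n1-1)*s1^2 + (n2-1)*s2^2) / (n1+n2-2))
numerator = (4-1)*1.911^2 + (14-1)*1.525^2 = 10.955763 + 30.233125 = 41.188888
denominator = 4 + 14 - 2 = 16
s_p^2 = 41.188888 / 16 = 2.5743055
s_p = sqrt(2.5743055) = 1.6045

1.6045


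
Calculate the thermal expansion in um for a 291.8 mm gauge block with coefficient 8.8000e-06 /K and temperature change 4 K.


dL = L * alpha * dT
= 291.8 * 8.8000e-06 * 4
= 0.0102714 mm
dL_um = 0.0102714 * 1000 = 10.2714 um

10.2714


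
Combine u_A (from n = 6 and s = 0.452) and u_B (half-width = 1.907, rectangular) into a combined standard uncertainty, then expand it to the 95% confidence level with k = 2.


u_A = s / sqrt(n) = 0.452 / sqrt(6) = 0.18452823
u_B = half_width / sqrt(3) = 1.907 / sqrt(3) = 1.101007
uc = sqrt(u_A^2 + u_B^2) = sqrt(0.18452823^2 + 1.101007^2) = 1.1163633
U = k * uc = 2 * 1.1163633
U = 2.2327

2.2327


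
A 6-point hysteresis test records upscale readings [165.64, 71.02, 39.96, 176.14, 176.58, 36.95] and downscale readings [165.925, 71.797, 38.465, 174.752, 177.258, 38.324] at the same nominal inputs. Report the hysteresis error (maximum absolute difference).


|165.64 - 165.925| = 0.2850
|71.02 - 71.797| = 0.7770
|39.96 - 38.465| = 1.4950
|176.14 - 174.752| = 1.3880
|176.58 - 177.258| = 0.6780
|36.95 - 38.324| = 1.3740
hysteresis = max(diffs) = 1.4950

1.4950


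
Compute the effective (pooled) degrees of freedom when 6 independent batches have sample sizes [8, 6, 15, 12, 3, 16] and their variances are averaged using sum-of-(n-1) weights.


nu = sum_i (n_i - 1)
nu = ((8 - 1) + (6 - 1) + (15 - 1) + (12 - 1) + (3 - 1) + (16 - 1))
nu = 7 + 5 + 14 + 11 + 2 + 15
nu = 54

54


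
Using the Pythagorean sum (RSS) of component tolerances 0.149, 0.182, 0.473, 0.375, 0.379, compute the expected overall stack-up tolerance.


RSS = sqrt(0.149^2 + 0.182^2 + 0.473^2 + 0.375^2 + 0.379^2)
= sqrt(0.56332)
= 0.7505

0.7505


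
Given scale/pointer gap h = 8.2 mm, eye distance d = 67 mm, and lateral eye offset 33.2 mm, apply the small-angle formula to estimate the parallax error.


error = h * offset / d
= 8.2 * 33.2 / 67
= 4.0633

4.0633


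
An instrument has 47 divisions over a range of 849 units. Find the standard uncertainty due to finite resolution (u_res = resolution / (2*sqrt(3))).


resolution = range / divisions
resolution = 849 / 47 = 18.06383
u_res = resolution / (2*sqrt(3))
u_res = 18.06383 / 3.4641016
u_res = 5.2146

5.2146


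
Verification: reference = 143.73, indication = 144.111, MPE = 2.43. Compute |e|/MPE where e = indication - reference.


e = indication - reference = 144.111 - 143.73 = 0.3810
|e| = 0.3810
ratio = |e| / MPE = 0.3810 / 2.43
ratio = 0.1568

0.1568


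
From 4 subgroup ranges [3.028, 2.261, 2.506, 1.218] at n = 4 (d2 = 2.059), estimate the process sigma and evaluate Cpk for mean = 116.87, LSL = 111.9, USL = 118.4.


R_bar = (3.028 + 2.261 + 2.506 + 1.218) / 4 = 2.25325
sigma = R_bar / d2 = 2.25325 / 2.059 = 1.0943419
Cp = (USL - LSL)/(6*sigma) = (118.4 - 111.9)/(6*1.0943419) = 0.9899
Cpu = (118.4 - 116.87)/(3*1.0943419) = 0.4660
Cpl = (116.87 - 111.9)/(3*1.0943419) = 1.5138
Cpk = min(Cpu, Cpl) = 0.4660

0.4660


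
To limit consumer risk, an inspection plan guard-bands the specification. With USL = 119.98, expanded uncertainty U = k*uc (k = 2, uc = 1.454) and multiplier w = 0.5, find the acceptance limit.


U = k * uc = 2 * 1.454 = 2.908
guard band g = w * U = 0.5 * 2.908 = 1.454
AL = USL - g = 119.98 - 1.454
AL = 118.5260

118.5260


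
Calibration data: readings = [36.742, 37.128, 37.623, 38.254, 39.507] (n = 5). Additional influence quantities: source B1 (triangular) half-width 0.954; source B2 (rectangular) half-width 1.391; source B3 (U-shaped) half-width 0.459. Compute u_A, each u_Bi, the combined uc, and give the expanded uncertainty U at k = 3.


mean = (36.742 + 37.128 + 37.623 + 38.254 + 39.507) / 5 = 37.8508
s = sqrt(sum((x - mean)^2)/(n-1)) = 1.0850506
u_A = s / sqrt(n) = 1.0850506 / sqrt(5) = 0.48524938
u_B1 = 0.954 / sqrt(6) = 0.38946887
u_B2 = 1.391 / sqrt(3) = 0.80309422
u_B3 = 0.459 / sqrt(2) = 0.32456201
uc = sqrt(0.48524938^2 + 0.38946887^2 + 0.80309422^2 + 0.32456201^2) = 1.0665148
U = k * uc = 3 * 1.0665148
U = 3.1995

3.1995


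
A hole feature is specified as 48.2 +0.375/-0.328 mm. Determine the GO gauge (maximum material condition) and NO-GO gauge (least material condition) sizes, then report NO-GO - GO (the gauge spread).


GO = nominal - lower_tol (smallest hole = maximum material condition)
GO = 48.2 - 0.328 = 47.872
NO-GO = nominal + upper_tol (largest hole = least material condition)
NO-GO = 48.2 + 0.375 = 48.575
spread = NO-GO - GO = 48.575 - 47.872 = 0.7030

0.7030


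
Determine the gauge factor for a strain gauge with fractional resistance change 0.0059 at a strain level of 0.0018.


GF = (dR/R) / epsilon
= 0.0059 / 0.0018
= 3.2778

3.2778


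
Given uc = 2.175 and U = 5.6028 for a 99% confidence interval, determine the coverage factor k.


k = U / uc
k = 5.6028 / 2.175
k = 2.576

2.576


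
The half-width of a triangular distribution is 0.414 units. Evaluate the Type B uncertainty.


u_B = half_width / sqrt(6)
u_B = 0.414 / 2.4494897
u_B = 0.1690

0.1690


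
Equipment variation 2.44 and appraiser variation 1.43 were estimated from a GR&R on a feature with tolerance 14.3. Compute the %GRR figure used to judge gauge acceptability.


GRR = sqrt(EV^2 + AV^2) = sqrt(2.44^2 + 1.43^2) = 2.8281619
%GRR = GRR / tol * 100 = 2.8281619 / 14.3 * 100
%GRR = 19.7774

19.7774


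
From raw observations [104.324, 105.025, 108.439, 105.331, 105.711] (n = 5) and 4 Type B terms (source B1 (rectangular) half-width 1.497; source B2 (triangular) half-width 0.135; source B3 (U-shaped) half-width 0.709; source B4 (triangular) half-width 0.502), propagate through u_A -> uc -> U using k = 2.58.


mean = (104.324 + 105.025 + 108.439 + 105.331 + 105.711) / 5 = 105.766
s = sqrt(sum((x - mean)^2)/(n-1)) = 1.5784188
u_A = s / sqrt(n) = 1.5784188 / sqrt(5) = 0.70589035
u_B1 = 1.497 / sqrt(3) = 0.86429335
u_B2 = 0.135 / sqrt(6) = 0.055113519
u_B3 = 0.709 / sqrt(2) = 0.50133871
u_B4 = 0.502 / sqrt(6) = 0.20494064
uc = sqrt(0.70589035^2 + 0.86429335^2 + 0.055113519^2 + 0.50133871^2 + 0.20494064^2) = 1.2416372
U = k * uc = 2.58 * 1.2416372
U = 3.2034

3.2034


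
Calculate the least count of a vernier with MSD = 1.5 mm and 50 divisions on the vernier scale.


LC = MSD / n_div
= 1.5 / 50
= 0.0300

0.0300


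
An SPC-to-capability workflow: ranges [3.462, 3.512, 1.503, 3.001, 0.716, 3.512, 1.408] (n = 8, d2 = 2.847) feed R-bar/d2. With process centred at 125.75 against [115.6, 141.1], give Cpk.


R_bar = (3.462 + 3.512 + 1.503 + 3.001 + 0.716 + 3.512 + 1.408) / 7 = 2.4448571
sigma = R_bar / d2 = 2.4448571 / 2.847 = 0.85874854
Cp = (USL - LSL)/(6*sigma) = (141.1 - 115.6)/(6*0.85874854) = 4.9491
Cpu = (141.1 - 125.75)/(3*0.85874854) = 5.9583
Cpl = (125.75 - 115.6)/(3*0.85874854) = 3.9398
Cpk = min(Cpu, Cpl) = 3.9398

3.9398


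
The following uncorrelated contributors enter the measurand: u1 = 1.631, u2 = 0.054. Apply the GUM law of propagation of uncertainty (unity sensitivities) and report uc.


uc = sqrt(1.631^2 + 0.054^2)
uc = sqrt(2.663077)
uc = 1.6319

1.6319


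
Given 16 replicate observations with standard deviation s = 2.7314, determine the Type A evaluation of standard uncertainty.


u_A = s / sqrt(n)
u_A = 2.7314 / sqrt(16)
u_A = 2.7314 / 4
u_A = 0.6828

0.6828


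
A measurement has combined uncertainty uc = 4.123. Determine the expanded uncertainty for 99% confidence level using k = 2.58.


U = k * uc
U = 2.58 * 4.123
U = 10.6373

10.6373


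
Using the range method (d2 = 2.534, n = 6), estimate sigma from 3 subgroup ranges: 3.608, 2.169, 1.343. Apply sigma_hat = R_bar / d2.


R_bar = (3.608 + 2.169 + 1.343) / 3
R_bar = 7.12 / 3 = 2.3733333
sigma_hat = R_bar / d2 = 2.3733333 / 2.534 = 0.9366

0.9366


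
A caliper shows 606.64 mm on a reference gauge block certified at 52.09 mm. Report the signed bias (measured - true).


Systematic error = measured - true
= 606.64 - 52.09
= 554.5500

554.5500


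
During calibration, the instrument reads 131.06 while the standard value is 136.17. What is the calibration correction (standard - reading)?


Correction = standard - reading
= 136.17 - 131.06
= 5.1100

5.1100


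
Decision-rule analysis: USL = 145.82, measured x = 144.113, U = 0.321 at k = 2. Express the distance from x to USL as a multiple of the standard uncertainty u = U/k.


u = U / k = 0.321 / 2 = 0.1605
margin = |USL - x| = |145.82 - 144.113| = 1.707
z = margin / u = 1.707 / 0.1605
z = 10.6355

10.6355


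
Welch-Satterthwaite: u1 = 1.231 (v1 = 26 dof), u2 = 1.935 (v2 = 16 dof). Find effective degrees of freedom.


uc = sqrt(u1^2 + u2^2) = sqrt(1.231^2 + 1.935^2) = 2.2933787
v_eff = uc^4 / (u1^4/v1 + u2^4/v2)
= 2.2933787^4 / (1.231^4/26 + 1.935^4/16)
= 27.663243 / 0.96452126
v_eff = 28.6808

28.6808


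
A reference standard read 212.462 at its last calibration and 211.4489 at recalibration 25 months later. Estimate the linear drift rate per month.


rate = (v2 - v1) / months
= (211.4489 - 212.462) / 25
= -1.0131 / 25
= -0.0405

-0.0405


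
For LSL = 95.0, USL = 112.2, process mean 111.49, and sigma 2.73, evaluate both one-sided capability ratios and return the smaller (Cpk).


Cpu = (USL - mean) / (3*sigma) = (112.2 - 111.49) / (3*2.73) = 0.0867
Cpl = (mean - LSL) / (3*sigma) = (111.49 - 95.0) / (3*2.73) = 2.0134
Cpk = min(Cpu, Cpl) = 0.0867

0.0867


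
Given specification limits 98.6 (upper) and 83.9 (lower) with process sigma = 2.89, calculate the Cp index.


Cp = (USL - LSL) / (6 * sigma)
= (98.6 - 83.9) / (6 * 2.89)
= 14.7000 / 17.3400
= 0.8478

0.8478


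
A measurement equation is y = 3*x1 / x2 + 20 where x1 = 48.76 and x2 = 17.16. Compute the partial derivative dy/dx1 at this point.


y = 3*x1 / x2 + 20
dy/dx1 = 3/x2
Evaluate at x2 = 17.16: c1 = 3 / 17.16
c1 = 0.1748

0.1748


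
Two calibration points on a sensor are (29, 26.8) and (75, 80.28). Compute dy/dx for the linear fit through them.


slope = (y2 - y1) / (x2 - x1)
= (80.28 - 26.8) / (75 - 29)
= 53.4800 / 46
= 1.1626

1.1626


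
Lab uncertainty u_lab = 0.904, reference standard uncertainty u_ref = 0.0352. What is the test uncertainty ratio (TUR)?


TUR = u_lab / u_ref
= 0.904 / 0.0352
= 25.6818

25.6818


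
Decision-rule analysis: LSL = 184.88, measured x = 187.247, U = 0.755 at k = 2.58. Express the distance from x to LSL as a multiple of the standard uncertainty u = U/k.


u = U / k = 0.755 / 2.58 = 0.29263566
margin = |LSL - x| = |184.88 - 187.247| = 2.367
z = margin / u = 2.367 / 0.29263566
z = 8.0886

8.0886


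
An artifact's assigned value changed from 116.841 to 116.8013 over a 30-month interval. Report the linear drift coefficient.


rate = (v2 - v1) / months
= (116.8013 - 116.841) / 30
= -0.0397 / 30
= -0.0013

-0.0013


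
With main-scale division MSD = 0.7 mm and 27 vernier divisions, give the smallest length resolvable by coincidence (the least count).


LC = MSD / n_div
= 0.7 / 27
= 0.0259

0.0259


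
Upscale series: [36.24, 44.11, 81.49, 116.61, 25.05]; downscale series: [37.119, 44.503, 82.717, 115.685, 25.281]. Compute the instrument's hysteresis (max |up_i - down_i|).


|36.24 - 37.119| = 0.8790
|44.11 - 44.503| = 0.3930
|81.49 - 82.717| = 1.2270
|116.61 - 115.685| = 0.9250
|25.05 - 25.281| = 0.2310
hysteresis = max(diffs) = 1.2270

1.2270


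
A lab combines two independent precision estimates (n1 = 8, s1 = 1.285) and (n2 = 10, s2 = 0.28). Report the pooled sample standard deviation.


s_p = sqrt(((n1-1)*s1^2 + (n2-1)*s2^2) / (n1+n2-2))
numerator = (8-1)*1.285^2 + (10-1)*0.28^2 = 11.558575 + 0.7056 = 12.264175
denominator = 8 + 10 - 2 = 16
s_p^2 = 12.264175 / 16 = 0.76651094
s_p = sqrt(0.76651094) = 0.8755

0.8755


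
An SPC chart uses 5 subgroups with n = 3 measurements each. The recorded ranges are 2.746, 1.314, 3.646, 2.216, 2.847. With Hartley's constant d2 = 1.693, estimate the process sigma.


R_bar = (2.746 + 1.314 + 3.646 + 2.216 + 2.847) / 5
R_bar = 12.769 / 5 = 2.5538
sigma_hat = R_bar / d2 = 2.5538 / 1.693 = 1.5084

1.5084


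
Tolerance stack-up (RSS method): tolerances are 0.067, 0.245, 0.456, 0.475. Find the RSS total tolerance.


RSS = sqrt(0.067^2 + 0.245^2 + 0.456^2 + 0.475^2)
= sqrt(0.498075)
= 0.7057

0.7057


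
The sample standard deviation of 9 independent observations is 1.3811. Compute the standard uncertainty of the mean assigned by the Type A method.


u_A = s / sqrt(n)
u_A = 1.3811 / sqrt(9)
u_A = 1.3811 / 3
u_A = 0.4604

0.4604


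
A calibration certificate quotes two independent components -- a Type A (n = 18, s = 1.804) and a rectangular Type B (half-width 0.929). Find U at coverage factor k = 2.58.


u_A = s / sqrt(n) = 1.804 / sqrt(18) = 0.42520688
u_B = half_width / sqrt(3) = 0.929 / sqrt(3) = 0.5363584
uc = sqrt(u_A^2 + u_B^2) = sqrt(0.42520688^2 + 0.5363584^2) = 0.68445688
U = k * uc = 2.58 * 0.68445688
U = 1.7659

1.7659


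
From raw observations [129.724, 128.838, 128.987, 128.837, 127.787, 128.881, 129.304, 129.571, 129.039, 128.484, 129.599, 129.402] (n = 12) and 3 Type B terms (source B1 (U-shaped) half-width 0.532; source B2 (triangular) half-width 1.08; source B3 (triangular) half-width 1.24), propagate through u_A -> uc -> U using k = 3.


mean = (129.724 + 128.838 + 128.987 + 128.837 + 127.787 + 128.881 + 129.304 + 129.571 + 129.039 + 128.484 + 129.599 + 129.402) / 12 = 129.03775
s = sqrt(sum((x - mean)^2)/(n-1)) = 0.54374344
u_A = s / sqrt(n) = 0.54374344 / sqrt(12) = 0.15696521
u_B1 = 0.532 / sqrt(2) = 0.37618081
u_B2 = 1.08 / sqrt(6) = 0.44090815
u_B3 = 1.24 / sqrt(6) = 0.50622788
uc = sqrt(0.15696521^2 + 0.37618081^2 + 0.44090815^2 + 0.50622788^2) = 0.78537682
U = k * uc = 3 * 0.78537682
U = 2.3561

2.3561


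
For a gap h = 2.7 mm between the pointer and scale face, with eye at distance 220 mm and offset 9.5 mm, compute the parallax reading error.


error = h * offset / d
= 2.7 * 9.5 / 220
= 0.1166

0.1166


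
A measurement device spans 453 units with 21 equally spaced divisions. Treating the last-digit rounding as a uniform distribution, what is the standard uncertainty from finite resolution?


resolution = range / divisions
resolution = 453 / 21 = 21.571429
u_res = resolution / (2*sqrt(3))
u_res = 21.571429 / 3.4641016
u_res = 6.2271

6.2271


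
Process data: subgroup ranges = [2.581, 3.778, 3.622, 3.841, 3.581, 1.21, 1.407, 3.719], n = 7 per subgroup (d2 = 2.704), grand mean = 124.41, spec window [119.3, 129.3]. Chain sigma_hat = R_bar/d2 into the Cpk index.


R_bar = (2.581 + 3.778 + 3.622 + 3.841 + 3.581 + 1.21 + 1.407 + 3.719) / 8 = 2.967375
sigma = R_bar / d2 = 2.967375 / 2.704 = 1.097402
Cp = (USL - LSL)/(6*sigma) = (129.3 - 119.3)/(6*1.097402) = 1.5187
Cpu = (129.3 - 124.41)/(3*1.097402) = 1.4853
Cpl = (124.41 - 119.3)/(3*1.097402) = 1.5522
Cpk = min(Cpu, Cpl) = 1.4853

1.4853


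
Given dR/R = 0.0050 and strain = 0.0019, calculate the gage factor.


GF = (dR/R) / epsilon
= 0.0050 / 0.0019
= 2.6316

2.6316


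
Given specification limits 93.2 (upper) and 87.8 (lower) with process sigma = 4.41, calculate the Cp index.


Cp = (USL - LSL) / (6 * sigma)
= (93.2 - 87.8) / (6 * 4.41)
= 5.4000 / 26.4600
= 0.2041

0.2041


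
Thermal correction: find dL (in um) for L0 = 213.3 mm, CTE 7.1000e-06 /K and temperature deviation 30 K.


dL = L * alpha * dT
= 213.3 * 7.1000e-06 * 30
= 0.0454329 mm
dL_um = 0.0454329 * 1000 = 45.4329 um

45.4329


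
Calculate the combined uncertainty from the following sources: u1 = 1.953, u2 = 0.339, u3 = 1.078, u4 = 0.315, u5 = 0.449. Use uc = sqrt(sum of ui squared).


uc = sqrt(1.953^2 + 0.339^2 + 1.078^2 + 0.315^2 + 0.449^2)
uc = sqrt(5.39204)
uc = 2.3221

2.3221


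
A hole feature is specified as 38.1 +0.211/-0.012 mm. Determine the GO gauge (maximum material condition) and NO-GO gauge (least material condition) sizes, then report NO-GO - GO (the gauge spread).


GO = nominal - lower_tol (smallest hole = maximum material condition)
GO = 38.1 - 0.012 = 38.088
NO-GO = nominal + upper_tol (largest hole = least material condition)
NO-GO = 38.1 + 0.211 = 38.311
spread = NO-GO - GO = 38.311 - 38.088 = 0.2230

0.2230


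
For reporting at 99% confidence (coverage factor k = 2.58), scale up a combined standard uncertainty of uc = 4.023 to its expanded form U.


U = k * uc
U = 2.58 * 4.023
U = 10.3793

10.3793


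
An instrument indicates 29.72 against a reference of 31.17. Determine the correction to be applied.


Correction = standard - reading
= 31.17 - 29.72
= 1.4500

1.4500


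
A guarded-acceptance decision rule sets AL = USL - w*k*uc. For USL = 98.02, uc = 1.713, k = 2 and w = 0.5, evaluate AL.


U = k * uc = 2 * 1.713 = 3.426
guard band g = w * U = 0.5 * 3.426 = 1.713
AL = USL - g = 98.02 - 1.713
AL = 96.3070

96.3070
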